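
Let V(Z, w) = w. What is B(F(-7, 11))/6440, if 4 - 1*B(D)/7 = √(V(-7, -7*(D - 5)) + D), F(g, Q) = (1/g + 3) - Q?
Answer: 1/230 - √4109/6440 ≈ -0.0056058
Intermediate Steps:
F(g, Q) = 3 + 1/g - Q (F(g, Q) = (3 + 1/g) - Q = 3 + 1/g - Q)
B(D) = 28 - 7*√(35 - 6*D) (B(D) = 28 - 7*√(-7*(D - 5) + D) = 28 - 7*√(-7*(-5 + D) + D) = 28 - 7*√((35 - 7*D) + D) = 28 - 7*√(35 - 6*D))
B(F(-7, 11))/6440 = (28 - 7*√(35 - 6*(3 + 1/(-7) - 1*11)))/6440 = (28 - 7*√(35 - 6*(3 - ⅐ - 11)))*(1/6440) = (28 - 7*√(35 - 6*(-57/7)))*(1/6440) = (28 - 7*√(35 + 342/7))*(1/6440) = (28 - √4109)*(1/6440) = 1/230 - √4109/6440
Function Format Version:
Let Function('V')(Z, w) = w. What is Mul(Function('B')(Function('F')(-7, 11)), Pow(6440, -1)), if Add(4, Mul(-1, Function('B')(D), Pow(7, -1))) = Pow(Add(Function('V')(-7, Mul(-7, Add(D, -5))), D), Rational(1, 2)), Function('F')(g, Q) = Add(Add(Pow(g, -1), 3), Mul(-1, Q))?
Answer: Add(Rational(1, 230), Mul(Rational(-1, 6440), Pow(4109, Rational(1, 2)))) ≈ -0.0056058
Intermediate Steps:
Function('F')(g, Q) = Add(3, Pow(g, -1), Mul(-1, Q)) (Function('F')(g, Q) = Add(Add(3, Pow(g, -1)), Mul(-1, Q)) = Add(3, Pow(g, -1), Mul(-1, Q)))
Function('B')(D) = Add(28, Mul(-7, Pow(Add(35, Mul(-6, D)), Rational(1, 2)))) (Function('B')(D) = Add(28, Mul(-7, Pow(Add(Mul(-7, Add(D, -5)), D), Rational(1, 2)))) = Add(28, Mul(-7, Pow(Add(Mul(-7, Add(-5, D)), D), Rational(1, 2)))) = Add(28, Mul(-7, Pow(Add(Add(35, Mul(-7, D)), D), Rational(1, 2)))) = Add(28, Mul(-7, Pow(Add(35, Mul(-6, D)), Rational(1, 2)))))
Mul(Function('B')(Function('F')(-7, 11)), Pow(6440, -1)) = Mul(Add(28, Mul(-7, Pow(Add(35, Mul(-6, Add(3, Pow(-7, -1), Mul(-1, 11)))), Rational(1, 2)))), Pow(6440, -1)) = Mul(Add(28, Mul(-7, Pow(Add(35, Mul(-6, Add(3, Rational(-1, 7), -11))), Rational(1, 2)))), Rational(1, 6440)) = Mul(Add(28, Mul(-7, Pow(Add(35, Mul(-6, Rational(-57, 7))), Rational(1, 2)))), Rational(1, 6440)) = Mul(Add(28, Mul(-7, Pow(Add(35, Rational(342, 7)), Rational(1, 2)))), Rational(1, 6440)) = Mul(Add(28, Mul(-7, Pow(Rational(587, 7), Rational(1, 2)))), Rational(1, 6440)) = Mul(Add(28, Mul(-7, Mul(Rational(1, 7), Pow(4109, Rational(1, 2))))), Rational(1, 6440)) = Mul(Add(28, Mul(-1, Pow(4109, Rational(1, 2)))), Rational(1, 6440)) = Add(Rational(1, 230), Mul(Rational(-1, 6440), Pow(4109, Rational(1, 2))))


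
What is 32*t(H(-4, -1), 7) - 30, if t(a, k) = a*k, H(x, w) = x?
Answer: -926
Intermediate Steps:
32*t(H(-4, -1), 7) - 30 = 32*(-4*7) - 30 = 32*(-28) - 30 = -896 - 30 = -926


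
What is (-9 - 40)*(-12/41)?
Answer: 588/41 ≈ 14.341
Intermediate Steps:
(-9 - 40)*(-12/41) = -(-588)/41 = -49*(-12/41) = 588/41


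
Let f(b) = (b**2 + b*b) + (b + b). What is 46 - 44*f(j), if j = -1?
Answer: 46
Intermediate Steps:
f(b) = 2*b + 2*b**2 (f(b) = (b**2 + b**2) + 2*b = 2*b**2 + 2*b = 2*b + 2*b**2)
46 - 44*f(j) = 46 - 88*(-1)*(1 - 1) = 46 - 88*(-1)*0 = 46 - 44*0 = 46 + 0 = 46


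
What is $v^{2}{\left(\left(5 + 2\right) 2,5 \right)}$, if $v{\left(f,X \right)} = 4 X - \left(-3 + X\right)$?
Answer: $324$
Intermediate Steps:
$v{\left(f,X \right)} = 3 + 3 X$
$v^{2}{\left(\left(5 + 2\right) 2,5 \right)} = \left(3 + 3 \cdot 5\right)^{2} = \left(3 + 15\right)^{2} = 18^{2} = 324$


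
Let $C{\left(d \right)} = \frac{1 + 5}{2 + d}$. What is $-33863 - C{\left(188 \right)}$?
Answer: $- \frac{3216988}{95} \approx -33863.0$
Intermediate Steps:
$C{\left(d \right)} = \frac{6}{2 + d}$
$-33863 - C{\left(188 \right)} = -33863 - \frac{6}{2 + 188} = -33863 - \frac{6}{190} = -33863 - 6 \cdot \frac{1}{190} = -33863 - \frac{3}{95} = - \frac{3216988}{95}$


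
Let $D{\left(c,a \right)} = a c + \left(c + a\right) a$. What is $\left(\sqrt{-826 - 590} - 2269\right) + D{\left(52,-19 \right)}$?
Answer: $-3884 + 2 i \sqrt{354} \approx -3884.0 + 37.63 i$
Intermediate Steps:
$D{\left(c,a \right)} = a c + a \left(a + c\right)$ ($D{\left(c,a \right)} = a c + \left(a + c\right) a = a c + a \left(a + c\right)$)
$\left(\sqrt{-826 - 590} - 2269\right) + D{\left(52,-19 \right)} = \left(\sqrt{-826 - 590} - 2269\right) - 19 \left(-19 + 2 \cdot 52\right) = \left(\sqrt{-1416} - 2269\right) - 19 \left(-19 + 104\right) = \left(2 i \sqrt{354} - 2269\right) - 1615 = \left(-2269 + 2 i \sqrt{354}\right) - 1615 = -3884 + 2 i \sqrt{354}$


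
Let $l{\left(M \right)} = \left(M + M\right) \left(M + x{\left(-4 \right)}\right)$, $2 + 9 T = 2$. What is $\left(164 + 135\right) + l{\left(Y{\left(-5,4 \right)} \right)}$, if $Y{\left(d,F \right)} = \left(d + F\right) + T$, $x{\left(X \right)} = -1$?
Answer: $303$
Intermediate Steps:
$T = 0$ ($T = - \frac{2}{9} + \frac{1}{9} \cdot 2 = - \frac{2}{9} + \frac{2}{9} = 0$)
$Y{\left(d,F \right)} = F + d$ ($Y{\left(d,F \right)} = \left(d + F\right) + 0 = \left(F + d\right) + 0 = F + d$)
$l{\left(M \right)} = 2 M \left(-1 + M\right)$ ($l{\left(M \right)} = \left(M + M\right) \left(M - 1\right) = 2 M \left(-1 + M\right)$)
$\left(164 + 135\right) + l{\left(Y{\left(-5,4 \right)} \right)} = \left(164 + 135\right) + 2 \left(4 - 5\right) \left(-1 + \left(4 - 5\right)\right) = 299 + 2 \left(-1\right) \left(-1 - 1\right) = 299 + 2 \left(-1\right) \left(-2\right) = 299 + 4 = 303$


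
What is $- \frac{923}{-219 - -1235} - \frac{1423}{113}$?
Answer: $- \frac{1550067}{114808} \approx -13.501$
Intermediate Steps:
$- \frac{923}{-219 - -1235} - \frac{1423}{113} = - \frac{923}{-219 + 1235} - \frac{1423}{113} = - \frac{923}{1016} - \frac{1423}{113} = - \frac{1550067}{114808}$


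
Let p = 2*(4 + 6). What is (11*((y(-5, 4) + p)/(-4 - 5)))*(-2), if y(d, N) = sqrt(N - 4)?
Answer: 440/9 ≈ 48.889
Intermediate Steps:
p = 20 (p = 2*10 = 20)
y(d, N) = sqrt(-4 + N)
(11*((y(-5, 4) + p)/(-4 - 5)))*(-2) = (11*((sqrt(-4 + 4) + 20)/(-4 - 5)))*(-2) = (11*((sqrt(0) + 20)/(-9)))*(-2) = (11*((0 + 20)*(-1/9)))*(-2) = (11*(20*(-1/9)))*(-2) = (11*(-20/9))*(-2) = -220/9*(-2) = 440/9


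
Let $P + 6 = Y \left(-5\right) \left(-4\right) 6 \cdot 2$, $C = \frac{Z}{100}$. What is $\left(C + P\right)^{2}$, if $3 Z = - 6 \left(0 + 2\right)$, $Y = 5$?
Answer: $\frac{890962801}{625} \approx 1.4255 \cdot 10^{6}$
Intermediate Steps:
$Z = -4$ ($Z = \frac{\left(-6\right) \left(0 + 2\right)}{3} = \frac{\left(-6\right) 2}{3} = \frac{1}{3} \left(-12\right) = -4$)
$C = - \frac{1}{25}$ ($C = - \frac{4}{100} = \left(-4\right) \frac{1}{100} = - \frac{1}{25} \approx -0.04$)
$P = 1194$ ($P = -6 + 5 \left(-5\right) \left(-4\right) 6 \cdot 2 = -6 + \left(-25\right) \left(-4\right) 6 \cdot 2 = -6 + 100 \cdot 6 \cdot 2 = -6 + 600 \cdot 2 = -6 + 1200 = 1194$)
$\left(C + P\right)^{2} = \left(- \frac{1}{25} + 1194\right)^{2} = \left(\frac{29849}{25}\right)^{2} = \frac{890962801}{625}$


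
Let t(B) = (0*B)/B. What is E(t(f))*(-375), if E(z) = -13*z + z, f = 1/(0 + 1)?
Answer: 0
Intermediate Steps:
f = 1 (f = 1/1 = 1)
t(B) = 0 (t(B) = 0/B = 0)
E(z) = -12*z
E(t(f))*(-375) = -12*0*(-375) = 0*(-375) = 0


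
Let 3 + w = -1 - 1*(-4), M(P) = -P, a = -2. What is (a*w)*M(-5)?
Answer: 0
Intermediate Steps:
w = 0 (w = -3 + (-1 - 1*(-4)) = -3 + (-1 + 4) = -3 + 3 = 0)
(a*w)*M(-5) = (-2*0)*(-1*(-5)) = 0*5 = 0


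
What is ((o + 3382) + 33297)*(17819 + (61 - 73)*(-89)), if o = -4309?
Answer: 611372190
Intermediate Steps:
((o + 3382) + 33297)*(17819 + (61 - 73)*(-89)) = ((-4309 + 3382) + 33297)*(17819 + (61 - 73)*(-89)) = (-927 + 33297)*(17819 - 12*(-89)) = 32370*(17819 + 1068) = 32370*18887 = 611372190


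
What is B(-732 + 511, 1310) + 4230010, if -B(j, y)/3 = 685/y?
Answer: 1108262209/262 ≈ 4.2300e+6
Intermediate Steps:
B(j, y) = -2055/y
B(-732 + 511, 1310) + 4230010 = -2055/1310 + 4230010 = -2055*1/1310 + 4230010 = -411/262 + 4230010 = 1108262209/262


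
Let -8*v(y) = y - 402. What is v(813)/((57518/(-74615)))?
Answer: 30666765/460144 ≈ 66.646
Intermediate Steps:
v(y) = 201/4 - y/8 (v(y) = -(y - 402)/8 = -(-402 + y)/8 = 201/4 - y/8)
v(813)/((57518/(-74615))) = (201/4 - ⅛*813)/((57518/(-74615))) = (201/4 - 813/8)/((57518*(-1/74615))) = -411/(8*(-57518/74615)) = -411/8*(-74615/57518) = 30666765/460144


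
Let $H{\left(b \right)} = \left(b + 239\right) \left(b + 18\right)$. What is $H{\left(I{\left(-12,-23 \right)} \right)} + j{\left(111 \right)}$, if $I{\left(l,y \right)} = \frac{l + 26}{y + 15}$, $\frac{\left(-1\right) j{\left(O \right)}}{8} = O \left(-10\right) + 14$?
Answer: $\frac{201973}{16} \approx 12623.0$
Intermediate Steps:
$j{\left(O \right)} = -112 + 80 O$ ($j{\left(O \right)} = - 8 \left(O \left(-10\right) + 14\right) = - 8 \left(- 10 O + 14\right) = - 8 \left(14 - 10 O\right) = -112 + 80 O$)
$I{\left(l,y \right)} = \frac{26 + l}{15 + y}$
$H{\left(b \right)} = \left(18 + b\right) \left(239 + b\right)$ ($H{\left(b \right)} = \left(239 + b\right) \left(18 + b\right) = \left(18 + b\right) \left(239 + b\right)$)
$H{\left(I{\left(-12,-23 \right)} \right)} + j{\left(111 \right)} = \left(4302 + \left(\frac{26 - 12}{15 - 23}\right)^{2} + 257 \frac{26 - 12}{15 - 23}\right) + \left(-112 + 80 \cdot 111\right) = \left(4302 + \left(\frac{1}{-8} \cdot 14\right)^{2} + 257 \frac{1}{-8} \cdot 14\right) + \left(-112 + 8880\right) = \left(4302 + \left(\left(- \frac{1}{8}\right) 14\right)^{2} + 257 \left(\left(- \frac{1}{8}\right) 14\right)\right) + 8768 = \left(4302 + \left(- \frac{7}{4}\right)^{2} + 257 \left(- \frac{7}{4}\right)\right) + 8768 = \left(4302 + \frac{49}{16} - \frac{1799}{4}\right) + 8768 = \frac{61685}{16} + 8768 = \frac{201973}{16}$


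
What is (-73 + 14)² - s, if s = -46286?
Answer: 49767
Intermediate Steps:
(-73 + 14)² - s = (-73 + 14)² - 1*(-46286) = (-59)² + 46286 = 3481 + 46286 = 49767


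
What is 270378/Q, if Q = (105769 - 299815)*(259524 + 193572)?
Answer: -5007/1628175304 ≈ -3.0752e-6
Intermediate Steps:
Q = -87921466416 (Q = -194046*453096 = -87921466416)
270378/Q = 270378/(-87921466416) = 270378*(-1/87921466416) = -5007/1628175304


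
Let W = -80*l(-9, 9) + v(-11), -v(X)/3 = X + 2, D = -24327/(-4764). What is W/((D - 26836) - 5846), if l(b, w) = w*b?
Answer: -3444372/17296969 ≈ -0.19913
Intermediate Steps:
D = 8109/1588 (D = -24327*(-1/4764) = 8109/1588 ≈ 5.1064)
l(b, w) = b*w
v(X) = -6 - 3*X (v(X) = -3*(X + 2) = -3*(2 + X) = -6 - 3*X)
W = 6507 (W = -(-720)*9 + (-6 - 3*(-11)) = -80*(-81) + (-6 + 33) = 6480 + 27 = 6507)
W/((D - 26836) - 5846) = 6507/((8109/1588 - 26836) - 5846) = 6507/(-42607459/1588 - 5846) = 6507/(-51890907/1588) = 6507*(-1588/51890907) = -3444372/17296969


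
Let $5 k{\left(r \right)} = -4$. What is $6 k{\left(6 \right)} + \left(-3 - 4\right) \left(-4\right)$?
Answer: $\frac{116}{5} \approx 23.2$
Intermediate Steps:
$k{\left(r \right)} = - \frac{4}{5}$ ($k{\left(r \right)} = \frac{1}{5} \left(-4\right) = - \frac{4}{5}$)
$6 k{\left(6 \right)} + \left(-3 - 4\right) \left(-4\right) = 6 \left(- \frac{4}{5}\right) + \left(-3 - 4\right) \left(-4\right) = - \frac{24}{5} - -28 = - \frac{24}{5} + 28 = \frac{116}{5}$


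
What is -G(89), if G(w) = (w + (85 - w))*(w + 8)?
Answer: -8245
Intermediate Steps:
G(w) = 680 + 85*w (G(w) = 85*(8 + w) = 680 + 85*w)
-G(89) = -(680 + 85*89) = -(680 + 7565) = -1*8245 = -8245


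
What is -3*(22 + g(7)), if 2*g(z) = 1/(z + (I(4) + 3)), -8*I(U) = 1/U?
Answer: -21102/319 ≈ -66.151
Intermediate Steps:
I(U) = -1/(8*U)
g(z) = 1/(2*(95/32 + z)) (g(z) = 1/(2*(z + (-⅛/4 + 3))) = 1/(2*(z + (-⅛*¼ + 3))) = 1/(2*(z + (-1/32 + 3))) = 1/(2*(z + 95/32)) = 1/(2*(95/32 + z)))
-3*(22 + g(7)) = -3*(22 + 16/(95 + 32*7)) = -3*(22 + 16/(95 + 224)) = -3*(22 + 16/319) = -3*7034/319 = -21102/319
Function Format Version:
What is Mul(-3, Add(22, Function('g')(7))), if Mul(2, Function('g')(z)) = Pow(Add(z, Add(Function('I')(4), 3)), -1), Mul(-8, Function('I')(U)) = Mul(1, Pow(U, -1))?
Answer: Rational(-21102, 319) ≈ -66.151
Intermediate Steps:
Function('I')(U) = Mul(Rational(-1, 8), Pow(U, -1)) (Function('I')(U) = Mul(Rational(-1, 8), Mul(1, Pow(U, -1))) = Mul(Rational(-1, 8), Pow(U, -1)))
Function('g')(z) = Mul(Rational(1, 2), Pow(Add(Rational(95, 32), z), -1)) (Function('g')(z) = Mul(Rational(1, 2), Pow(Add(z, Add(Mul(Rational(-1, 8), Pow(4, -1)), 3)), -1)) = Mul(Rational(1, 2), Pow(Add(z, Add(Mul(Rational(-1, 8), Rational(1, 4)), 3)), -1)) = Mul(Rational(1, 2), Pow(Add(z, Add(Rational(-1, 32), 3)), -1)) = Mul(Rational(1, 2), Pow(Add(z, Rational(95, 32)), -1)) = Mul(Rational(1, 2), Pow(Add(Rational(95, 32), z), -1)))
Mul(-3, Add(22, Function('g')(7))) = Mul(-3, Add(22, Mul(16, Pow(Add(95, Mul(32, 7)), -1)))) = Mul(-3, Add(22, Mul(16, Pow(Add(95, 224), -1)))) = Mul(-3, Add(22, Mul(16, Pow(319, -1)))) = Mul(-3, Add(22, Mul(16, Rational(1, 319)))) = Mul(-3, Add(22, Rational(16, 319))) = Mul(-3, Rational(7034, 319)) = Rational(-21102, 319)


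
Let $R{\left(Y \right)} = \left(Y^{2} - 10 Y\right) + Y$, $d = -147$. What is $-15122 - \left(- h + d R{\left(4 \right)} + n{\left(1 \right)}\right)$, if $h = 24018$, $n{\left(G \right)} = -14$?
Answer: $5970$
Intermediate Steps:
$R{\left(Y \right)} = Y^{2} - 9 Y$
$-15122 - \left(- h + d R{\left(4 \right)} + n{\left(1 \right)}\right) = -15122 + \left(24018 - \left(-14 - 147 \cdot 4 \left(-9 + 4\right)\right)\right) = -15122 + \left(24018 - \left(-14 - 147 \cdot 4 \left(-5\right)\right)\right) = -15122 + \left(24018 - \left(-14 - -2940\right)\right) = -15122 + \left(24018 - \left(-14 + 2940\right)\right) = -15122 + \left(24018 - 2926\right) = -15122 + 21092 = 5970$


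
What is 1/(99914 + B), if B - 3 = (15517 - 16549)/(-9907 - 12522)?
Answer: 22429/2241039425 ≈ 1.0008e-5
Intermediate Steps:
B = 68319/22429 (B = 3 + (15517 - 16549)/(-9907 - 12522) = 3 - 1032/(-22429) = 3 - 1032*(-1/22429) = 3 + 1032/22429 = 68319/22429 ≈ 3.0460)
1/(99914 + B) = 1/(99914 + 68319/22429) = 1/(2241039425/22429) = 22429/2241039425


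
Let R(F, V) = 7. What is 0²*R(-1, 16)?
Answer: 0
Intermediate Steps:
0²*R(-1, 16) = 0²*7 = 0*7 = 0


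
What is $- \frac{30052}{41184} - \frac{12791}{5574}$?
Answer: $- \frac{2629903}{869544} \approx -3.0245$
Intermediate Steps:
$- \frac{30052}{41184} - \frac{12791}{5574} = \left(-30052\right) \frac{1}{41184} - \frac{12791}{5574} = - \frac{683}{936} - \frac{12791}{5574} = - \frac{2629903}{869544}$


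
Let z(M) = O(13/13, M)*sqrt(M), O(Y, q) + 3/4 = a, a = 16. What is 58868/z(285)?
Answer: 235472*sqrt(285)/17385 ≈ 228.66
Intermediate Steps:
O(Y, q) = 61/4 (O(Y, q) = -3/4 + 16 = 61/4)
z(M) = 61*sqrt(M)/4
58868/z(285) = 58868/((61*sqrt(285)/4)) = 58868*(4*sqrt(285)/17385) = 235472*sqrt(285)/17385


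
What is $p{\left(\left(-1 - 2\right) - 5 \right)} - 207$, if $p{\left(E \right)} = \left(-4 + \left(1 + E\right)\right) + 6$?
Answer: $-212$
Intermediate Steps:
$p{\left(E \right)} = 3 + E$ ($p{\left(E \right)} = \left(-3 + E\right) + 6 = 3 + E$)
$p{\left(\left(-1 - 2\right) - 5 \right)} - 207 = \left(3 - 8\right) - 207 = -5 - 207 = -212$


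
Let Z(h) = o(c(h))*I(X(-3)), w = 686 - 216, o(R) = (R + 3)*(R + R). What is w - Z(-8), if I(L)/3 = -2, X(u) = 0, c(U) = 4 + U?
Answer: 518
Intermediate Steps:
I(L) = -6 (I(L) = 3*(-2) = -6)
o(R) = 2*R*(3 + R) (o(R) = (3 + R)*(2*R) = 2*R*(3 + R))
w = 470
Z(h) = -12*(4 + h)*(7 + h) (Z(h) = (2*(4 + h)*(3 + (4 + h)))*(-6) = (2*(4 + h)*(7 + h))*(-6) = -12*(4 + h)*(7 + h))
w - Z(-8) = 470 - (-12)*(4 - 8)*(7 - 8) = 470 - (-12)*(-4)*(-1) = 470 - 1*(-48) = 470 + 48 = 518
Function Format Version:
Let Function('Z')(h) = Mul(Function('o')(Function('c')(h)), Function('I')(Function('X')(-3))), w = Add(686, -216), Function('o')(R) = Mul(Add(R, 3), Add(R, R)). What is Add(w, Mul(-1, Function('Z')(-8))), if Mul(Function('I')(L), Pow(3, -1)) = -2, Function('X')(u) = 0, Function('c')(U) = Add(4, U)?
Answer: 518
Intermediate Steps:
Function('I')(L) = -6 (Function('I')(L) = Mul(3, -2) = -6)
Function('o')(R) = Mul(2, R, Add(3, R)) (Function('o')(R) = Mul(Add(3, R), Mul(2, R)) = Mul(2, R, Add(3, R)))
w = 470
Function('Z')(h) = Mul(-12, Add(4, h), Add(7, h)) (Function('Z')(h) = Mul(Mul(2, Add(4, h), Add(3, Add(4, h))), -6) = Mul(Mul(2, Add(4, h), Add(7, h)), -6) = Mul(-12, Add(4, h), Add(7, h)))
Add(w, Mul(-1, Function('Z')(-8))) = Add(470, Mul(-1, Mul(-12, Add(4, -8), Add(7, -8)))) = Add(470, Mul(-1, Mul(-12, -4, -1))) = Add(470, Mul(-1, -48)) = Add(470, 48) = 518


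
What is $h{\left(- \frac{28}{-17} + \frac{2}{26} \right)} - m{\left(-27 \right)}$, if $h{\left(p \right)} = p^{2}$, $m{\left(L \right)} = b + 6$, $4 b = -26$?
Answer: $\frac{339163}{97682} \approx 3.4721$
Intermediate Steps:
$b = - \frac{13}{2}$ ($b = \frac{1}{4} \left(-26\right) = - \frac{13}{2} \approx -6.5$)
$m{\left(L \right)} = - \frac{1}{2}$ ($m{\left(L \right)} = - \frac{13}{2} + 6 = - \frac{1}{2}$)
$h{\left(- \frac{28}{-17} + \frac{2}{26} \right)} - m{\left(-27 \right)} = \left(- \frac{28}{-17} + \frac{2}{26}\right)^{2} - - \frac{1}{2} = \left(\left(-28\right) \left(- \frac{1}{17}\right) + 2 \cdot \frac{1}{26}\right)^{2} + \frac{1}{2} = \left(\frac{28}{17} + \frac{1}{13}\right)^{2} + \frac{1}{2} = \left(\frac{381}{221}\right)^{2} + \frac{1}{2} = \frac{145161}{48841} + \frac{1}{2} = \frac{339163}{97682}$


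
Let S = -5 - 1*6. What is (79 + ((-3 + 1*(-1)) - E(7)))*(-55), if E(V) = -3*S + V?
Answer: -1925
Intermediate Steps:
S = -11 (S = -5 - 6 = -11)
E(V) = 33 + V (E(V) = -3*(-11) + V = 33 + V)
(79 + ((-3 + 1*(-1)) - E(7)))*(-55) = (79 + ((-3 + 1*(-1)) - (33 + 7)))*(-55) = (79 + ((-3 - 1) - 1*40))*(-55) = (79 + (-4 - 40))*(-55) = (79 - 44)*(-55) = 35*(-55) = -1925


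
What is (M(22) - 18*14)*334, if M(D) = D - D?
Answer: -84168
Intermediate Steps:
M(D) = 0
(M(22) - 18*14)*334 = (0 - 18*14)*334 = (0 - 252)*334 = -252*334 = -84168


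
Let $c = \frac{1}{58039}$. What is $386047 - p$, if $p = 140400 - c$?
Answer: $\frac{14257106234}{58039} \approx 2.4565 \cdot 10^{5}$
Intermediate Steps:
$c = \frac{1}{58039} \approx 1.723 \cdot 10^{-5}$
$p = \frac{8148675599}{58039}$ ($p = 140400 - \frac{1}{58039} = \frac{8148675599}{58039} \approx 1.404 \cdot 10^{5}$)
$386047 - p = 386047 - \frac{8148675599}{58039} = \frac{14257106234}{58039}$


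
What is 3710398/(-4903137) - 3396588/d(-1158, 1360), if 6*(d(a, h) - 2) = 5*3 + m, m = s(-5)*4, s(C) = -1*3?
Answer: -33307891145102/24515685 ≈ -1.3586e+6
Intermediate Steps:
s(C) = -3
m = -12 (m = -3*4 = -12)
d(a, h) = 5/2 (d(a, h) = 2 + (5*3 - 12)/6 = 2 + (15 - 12)/6 = 2 + (⅙)*3 = 2 + ½ = 5/2)
3710398/(-4903137) - 3396588/d(-1158, 1360) = 3710398/(-4903137) - 3396588/5/2 = 3710398*(-1/4903137) - 3396588*⅖ = -3710398/4903137 - 6793176/5 = -33307891145102/24515685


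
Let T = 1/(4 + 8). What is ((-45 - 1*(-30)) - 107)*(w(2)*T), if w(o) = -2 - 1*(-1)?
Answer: 61/6 ≈ 10.167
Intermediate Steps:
w(o) = -1 (w(o) = -2 + 1 = -1)
T = 1/12 ≈ 0.083333
((-45 - 1*(-30)) - 107)*(w(2)*T) = ((-45 - 1*(-30)) - 107)*(-1*1/12) = ((-45 + 30) - 107)*(-1/12) = (-15 - 107)*(-1/12) = -122*(-1/12) = 61/6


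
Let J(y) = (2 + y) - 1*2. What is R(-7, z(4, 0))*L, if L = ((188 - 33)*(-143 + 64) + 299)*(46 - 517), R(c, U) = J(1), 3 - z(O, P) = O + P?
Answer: 5626566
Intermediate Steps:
z(O, P) = 3 - O - P (z(O, P) = 3 - (O + P) = 3 + (-O - P) = 3 - O - P)
J(y) = y (J(y) = (2 + y) - 2 = y)
R(c, U) = 1
L = 5626566 (L = (155*(-79) + 299)*(-471) = (-12245 + 299)*(-471) = -11946*(-471) = 5626566)
R(-7, z(4, 0))*L = 1*5626566 = 5626566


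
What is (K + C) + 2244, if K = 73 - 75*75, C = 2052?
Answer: -1256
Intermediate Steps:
K = -5552 (K = 73 - 5625 = -5552)
(K + C) + 2244 = (-5552 + 2052) + 2244 = -3500 + 2244 = -1256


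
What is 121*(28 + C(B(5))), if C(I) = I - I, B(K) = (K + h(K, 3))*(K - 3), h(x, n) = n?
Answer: 3388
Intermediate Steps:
B(K) = (-3 + K)*(3 + K) (B(K) = (K + 3)*(K - 3) = (3 + K)*(-3 + K) = (-3 + K)*(3 + K))
C(I) = 0
121*(28 + C(B(5))) = 121*(28 + 0) = 121*28 = 3388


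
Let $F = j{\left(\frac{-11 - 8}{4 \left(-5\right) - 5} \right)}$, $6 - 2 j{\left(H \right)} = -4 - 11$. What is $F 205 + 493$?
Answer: $\frac{5291}{2} \approx 2645.5$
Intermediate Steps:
$j{\left(H \right)} = \frac{21}{2}$ ($j{\left(H \right)} = 3 - \frac{-4 - 11}{2} = 3 - - \frac{15}{2} = 3 + \frac{15}{2} = \frac{21}{2}$)
$F = \frac{21}{2} \approx 10.5$
$F 205 + 493 = \frac{21}{2} \cdot 205 + 493 = \frac{4305}{2} + 493 = \frac{5291}{2}$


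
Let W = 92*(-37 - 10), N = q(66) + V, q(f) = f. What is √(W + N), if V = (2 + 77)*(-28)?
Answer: I*√6470 ≈ 80.436*I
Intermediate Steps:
V = -2212 (V = 79*(-28) = -2212)
N = -2146 (N = 66 - 2212 = -2146)
W = -4324 (W = 92*(-47) = -4324)
√(W + N) = √(-4324 - 2146) = √(-6470) = I*√6470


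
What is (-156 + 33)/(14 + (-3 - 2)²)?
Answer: -41/13 ≈ -3.1538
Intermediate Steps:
(-156 + 33)/(14 + (-3 - 2)²) = -123/(14 + (-5)²) = -123/(14 + 25) = -123/39 = -123*1/39 = -41/13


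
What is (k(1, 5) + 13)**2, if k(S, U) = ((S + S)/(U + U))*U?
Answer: 196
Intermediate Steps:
k(S, U) = S (k(S, U) = ((2*S)/((2*U)))*U = ((2*S)*(1/(2*U)))*U = (S/U)*U = S)
(k(1, 5) + 13)**2 = (1 + 13)**2 = 14**2 = 196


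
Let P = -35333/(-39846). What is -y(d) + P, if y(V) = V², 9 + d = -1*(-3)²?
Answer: -12874771/39846 ≈ -323.11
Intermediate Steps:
d = -18 (d = -9 - 1*(-3)² = -9 - 1*9 = -9 - 9 = -18)
P = 35333/39846 (P = -35333*(-1/39846) = 35333/39846 ≈ 0.88674)
-y(d) + P = -1*(-18)² + 35333/39846 = -1*324 + 35333/39846 = -324 + 35333/39846 = -12874771/39846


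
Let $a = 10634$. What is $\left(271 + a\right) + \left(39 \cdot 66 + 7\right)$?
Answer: $13486$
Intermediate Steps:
$\left(271 + a\right) + \left(39 \cdot 66 + 7\right) = \left(271 + 10634\right) + \left(39 \cdot 66 + 7\right) = 10905 + \left(2574 + 7\right) = 10905 + 2581 = 13486$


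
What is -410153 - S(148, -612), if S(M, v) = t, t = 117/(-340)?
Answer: -139451903/340 ≈ -4.1015e+5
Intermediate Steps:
t = -117/340 (t = 117*(-1/340) = -117/340 ≈ -0.34412)
S(M, v) = -117/340
-410153 - S(148, -612) = -410153 - 1*(-117/340) = -410153 + 117/340 = -139451903/340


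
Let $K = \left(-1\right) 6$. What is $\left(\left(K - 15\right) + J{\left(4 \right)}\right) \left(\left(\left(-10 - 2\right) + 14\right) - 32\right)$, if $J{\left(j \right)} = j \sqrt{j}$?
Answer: $390$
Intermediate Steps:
$K = -6$
$J{\left(j \right)} = j^{\frac{3}{2}}$
$\left(\left(K - 15\right) + J{\left(4 \right)}\right) \left(\left(\left(-10 - 2\right) + 14\right) - 32\right) = \left(\left(-6 - 15\right) + 4^{\frac{3}{2}}\right) \left(\left(\left(-10 - 2\right) + 14\right) - 32\right) = \left(-21 + 8\right) \left(\left(-12 + 14\right) - 32\right) = - 13 \left(2 - 32\right) = \left(-13\right) \left(-30\right) = 390$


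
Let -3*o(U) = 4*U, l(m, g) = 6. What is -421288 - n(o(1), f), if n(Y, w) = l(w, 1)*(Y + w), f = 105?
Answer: -421910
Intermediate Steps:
o(U) = -4*U/3
n(Y, w) = 6*Y + 6*w (n(Y, w) = 6*(Y + w) = 6*Y + 6*w)
-421288 - n(o(1), f) = -421288 - (6*(-4/3*1) + 6*105) = -421288 - (6*(-4/3) + 630) = -421288 - (-8 + 630) = -421288 - 1*622 = -421288 - 622 = -421910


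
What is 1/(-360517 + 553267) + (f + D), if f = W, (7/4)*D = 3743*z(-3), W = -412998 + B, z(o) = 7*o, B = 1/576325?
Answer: -2034725175414737/4443465750 ≈ -4.5791e+5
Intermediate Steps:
B = 1/576325 ≈ 1.7351e-6
W = -238021072349/576325 (W = -412998 + 1/576325 = -238021072349/576325 ≈ -4.1300e+5)
D = -44916 (D = 4*(3743*(7*(-3)))/7 = 4*(3743*(-21))/7 = (4/7)*(-78603) = -44916)
f = -238021072349/576325 ≈ -4.1300e+5
1/(-360517 + 553267) + (f + D) = 1/(-360517 + 553267) + (-238021072349/576325 - 44916) = 1/192750 - 263907286049/576325 = -2034725175414737/4443465750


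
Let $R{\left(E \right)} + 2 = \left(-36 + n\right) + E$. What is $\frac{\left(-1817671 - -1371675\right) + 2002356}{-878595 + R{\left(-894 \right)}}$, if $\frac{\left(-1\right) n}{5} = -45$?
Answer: $- \frac{778180}{439651} \approx -1.77$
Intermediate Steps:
$n = 225$ ($n = \left(-5\right) \left(-45\right) = 225$)
$R{\left(E \right)} = 187 + E$ ($R{\left(E \right)} = -2 + \left(\left(-36 + 225\right) + E\right) = -2 + \left(189 + E\right) = 187 + E$)
$\frac{\left(-1817671 - -1371675\right) + 2002356}{-878595 + R{\left(-894 \right)}} = \frac{\left(-1817671 - -1371675\right) + 2002356}{-878595 + \left(187 - 894\right)} = \frac{\left(-1817671 + 1371675\right) + 2002356}{-878595 - 707} = \frac{-445996 + 2002356}{-879302} = 1556360 \left(- \frac{1}{879302}\right) = - \frac{778180}{439651}$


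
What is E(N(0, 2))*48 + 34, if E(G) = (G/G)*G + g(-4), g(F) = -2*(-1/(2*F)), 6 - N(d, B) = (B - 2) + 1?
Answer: 262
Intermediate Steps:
N(d, B) = 7 - B (N(d, B) = 6 - ((B - 2) + 1) = 6 - ((-2 + B) + 1) = 6 - (-1 + B) = 6 + (1 - B) = 7 - B)
g(F) = 1/F (g(F) = -(-1)/F = 1/F)
E(G) = -¼ + G (E(G) = (G/G)*G + 1/(-4) = 1*G - ¼ = G - ¼ = -¼ + G)
E(N(0, 2))*48 + 34 = (-¼ + (7 - 1*2))*48 + 34 = (-¼ + (7 - 2))*48 + 34 = (-¼ + 5)*48 + 34 = (19/4)*48 + 34 = 228 + 34 = 262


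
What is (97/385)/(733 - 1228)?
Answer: -97/190575 ≈ -0.00050899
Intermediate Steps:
(97/385)/(733 - 1228) = (97*(1/385))/(-495) = (97/385)*(-1/495) = -97/190575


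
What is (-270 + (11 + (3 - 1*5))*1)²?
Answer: 68121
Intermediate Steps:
(-270 + (11 + (3 - 1*5))*1)² = (-270 + (11 + (3 - 5))*1)² = (-270 + (11 - 2)*1)² = (-270 + 9*1)² = (-270 + 9)² = (-261)² = 68121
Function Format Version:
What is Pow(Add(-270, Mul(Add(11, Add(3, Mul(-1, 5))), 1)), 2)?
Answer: 68121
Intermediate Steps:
Pow(Add(-270, Mul(Add(11, Add(3, Mul(-1, 5))), 1)), 2) = Pow(Add(-270, Mul(Add(11, Add(3, -5)), 1)), 2) = Pow(Add(-270, Mul(Add(11, -2), 1)), 2) = Pow(Add(-270, Mul(9, 1)), 2) = Pow(Add(-270, 9), 2) = Pow(-261, 2) = 68121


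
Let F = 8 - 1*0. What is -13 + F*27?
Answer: 203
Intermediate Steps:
F = 8 (F = 8 + 0 = 8)
-13 + F*27 = -13 + 8*27 = -13 + 216 = 203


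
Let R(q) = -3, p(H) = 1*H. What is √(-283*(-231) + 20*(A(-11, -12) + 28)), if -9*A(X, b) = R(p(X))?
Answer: √593457/3 ≈ 256.79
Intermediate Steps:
p(H) = H
A(X, b) = ⅓ (A(X, b) = -⅑*(-3) = ⅓)
√(-283*(-231) + 20*(A(-11, -12) + 28)) = √(-283*(-231) + 20*(⅓ + 28)) = √(65373 + 20*(85/3)) = √(65373 + 1700/3) = √(197819/3) = √593457/3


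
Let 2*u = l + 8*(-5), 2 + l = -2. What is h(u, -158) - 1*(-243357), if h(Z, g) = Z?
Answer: 243335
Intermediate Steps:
l = -4 (l = -2 - 2 = -4)
u = -22 (u = (-4 + 8*(-5))/2 = (-4 - 40)/2 = (½)*(-44) = -22)
h(u, -158) - 1*(-243357) = -22 - 1*(-243357) = -22 + 243357 = 243335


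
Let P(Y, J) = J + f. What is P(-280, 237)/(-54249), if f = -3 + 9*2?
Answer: -84/18083 ≈ -0.0046452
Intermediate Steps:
f = 15 (f = -3 + 18 = 15)
P(Y, J) = 15 + J (P(Y, J) = J + 15 = 15 + J)
P(-280, 237)/(-54249) = (15 + 237)/(-54249) = 252*(-1/54249) = -84/18083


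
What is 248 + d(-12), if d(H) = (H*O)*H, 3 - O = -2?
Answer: 968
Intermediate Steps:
O = 5 (O = 3 - 1*(-2) = 3 + 2 = 5)
d(H) = 5*H² (d(H) = (H*5)*H = (5*H)*H = 5*H²)
248 + d(-12) = 248 + 5*(-12)² = 248 + 5*144 = 248 + 720 = 968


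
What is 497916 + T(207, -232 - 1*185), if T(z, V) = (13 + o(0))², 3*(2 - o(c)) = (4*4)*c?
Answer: 498141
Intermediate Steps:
o(c) = 2 - 16*c/3 (o(c) = 2 - 4*4*c/3 = 2 - 16*c/3)
T(z, V) = 225 (T(z, V) = (13 + (2 - 16/3*0))² = (13 + (2 + 0))² = (13 + 2)² = 15² = 225)
497916 + T(207, -232 - 1*185) = 497916 + 225 = 498141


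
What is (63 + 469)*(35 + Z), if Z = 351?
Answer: 205352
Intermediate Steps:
(63 + 469)*(35 + Z) = (63 + 469)*(35 + 351) = 532*386 = 205352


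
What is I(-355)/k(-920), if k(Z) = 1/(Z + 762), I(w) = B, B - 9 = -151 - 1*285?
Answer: 67466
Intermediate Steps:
B = -427 (B = 9 + (-151 - 1*285) = 9 + (-151 - 285) = 9 - 436 = -427)
I(w) = -427
k(Z) = 1/(762 + Z)
I(-355)/k(-920) = -427/(1/(762 - 920)) = -427/(1/(-158)) = -427/(-1/158) = -427*(-158) = 67466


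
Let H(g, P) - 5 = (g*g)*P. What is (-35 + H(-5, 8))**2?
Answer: 28900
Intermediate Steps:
H(g, P) = 5 + P*g**2 (H(g, P) = 5 + (g*g)*P = 5 + g**2*P = 5 + P*g**2)
(-35 + H(-5, 8))**2 = (-35 + (5 + 8*(-5)**2))**2 = (-35 + (5 + 8*25))**2 = (-35 + (5 + 200))**2 = (-35 + 205)**2 = 170**2 = 28900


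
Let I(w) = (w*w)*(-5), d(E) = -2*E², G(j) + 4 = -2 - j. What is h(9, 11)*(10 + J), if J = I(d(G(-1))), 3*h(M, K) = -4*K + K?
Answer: 137390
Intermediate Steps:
G(j) = -6 - j (G(j) = -4 + (-2 - j) = -6 - j)
h(M, K) = -K (h(M, K) = (-4*K + K)/3 = (-3*K)/3 = -K)
I(w) = -5*w² (I(w) = w²*(-5) = -5*w²)
J = -12500 (J = -5*4*(-6 - 1*(-1))⁴ = -5*4*(-6 + 1)⁴ = -5*(-2*(-5)²)² = -5*(-2*25)² = -5*(-50)² = -5*2500 = -12500)
h(9, 11)*(10 + J) = (-1*11)*(10 - 12500) = -11*(-12490) = 137390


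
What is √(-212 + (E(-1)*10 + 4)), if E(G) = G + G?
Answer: 2*I*√57 ≈ 15.1*I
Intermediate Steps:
E(G) = 2*G
√(-212 + (E(-1)*10 + 4)) = √(-212 + ((2*(-1))*10 + 4)) = √(-212 + (-2*10 + 4)) = √(-212 + (-20 + 4)) = √(-212 - 16) = √(-228) = 2*I*√57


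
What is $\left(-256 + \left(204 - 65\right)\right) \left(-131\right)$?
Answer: $15327$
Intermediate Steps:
$\left(-256 + \left(204 - 65\right)\right) \left(-131\right) = \left(-256 + 139\right) \left(-131\right) = \left(-117\right) \left(-131\right) = 15327$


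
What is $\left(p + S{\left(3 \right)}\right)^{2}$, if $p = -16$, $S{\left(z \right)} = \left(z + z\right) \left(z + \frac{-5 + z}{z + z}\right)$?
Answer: $0$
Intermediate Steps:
$S{\left(z \right)} = 2 z \left(z + \frac{-5 + z}{2 z}\right)$
$\left(p + S{\left(3 \right)}\right)^{2} = \left(-16 + \left(-5 + 3 + 2 \cdot 3^{2}\right)\right)^{2} = \left(-16 + \left(-5 + 3 + 2 \cdot 9\right)\right)^{2} = \left(-16 + \left(-5 + 3 + 18\right)\right)^{2} = \left(-16 + 16\right)^{2} = 0^{2} = 0$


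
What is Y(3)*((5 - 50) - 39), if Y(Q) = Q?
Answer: -252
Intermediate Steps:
Y(3)*((5 - 50) - 39) = 3*((5 - 50) - 39) = 3*(-45 - 39) = 3*(-84) = -252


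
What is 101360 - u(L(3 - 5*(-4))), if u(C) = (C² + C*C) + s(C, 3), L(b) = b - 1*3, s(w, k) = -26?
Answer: 100586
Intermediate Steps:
L(b) = -3 + b (L(b) = b - 3 = -3 + b)
u(C) = -26 + 2*C² (u(C) = (C² + C*C) - 26 = (C² + C²) - 26 = 2*C² - 26 = -26 + 2*C²)
101360 - u(L(3 - 5*(-4))) = 101360 - (-26 + 2*(-3 + (3 - 5*(-4)))²) = 101360 - (-26 + 2*(-3 + (3 + 20))²) = 101360 - (-26 + 2*(-3 + 23)²) = 101360 - (-26 + 2*20²) = 101360 - (-26 + 2*400) = 101360 - (-26 + 800) = 101360 - 1*774 = 101360 - 774 = 100586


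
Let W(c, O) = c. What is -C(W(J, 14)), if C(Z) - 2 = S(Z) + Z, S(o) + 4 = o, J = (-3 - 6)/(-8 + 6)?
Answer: -7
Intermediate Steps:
J = 9/2 (J = -9/(-2) = -9*(-1/2) = 9/2 ≈ 4.5000)
S(o) = -4 + o
C(Z) = -2 + 2*Z (C(Z) = 2 + ((-4 + Z) + Z) = 2 + (-4 + 2*Z) = -2 + 2*Z)
-C(W(J, 14)) = -(-2 + 2*(9/2)) = -(-2 + 9) = -1*7 = -7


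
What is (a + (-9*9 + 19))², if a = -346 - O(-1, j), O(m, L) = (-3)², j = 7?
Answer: 173889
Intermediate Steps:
O(m, L) = 9
a = -355 (a = -346 - 1*9 = -346 - 9 = -355)
(a + (-9*9 + 19))² = (-355 + (-9*9 + 19))² = (-355 + (-81 + 19))² = (-355 - 62)² = (-417)² = 173889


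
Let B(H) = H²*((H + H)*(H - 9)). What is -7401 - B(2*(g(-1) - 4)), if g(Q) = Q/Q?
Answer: -13881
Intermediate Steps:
g(Q) = 1
B(H) = 2*H³*(-9 + H) (B(H) = H²*((2*H)*(-9 + H)) = H²*(2*H*(-9 + H)) = 2*H³*(-9 + H))
-7401 - B(2*(g(-1) - 4)) = -7401 - 2*(2*(1 - 4))³*(-9 + 2*(1 - 4)) = -7401 - 2*(2*(-3))³*(-9 + 2*(-3)) = -7401 - 2*(-6)³*(-9 - 6) = -7401 - 2*(-216)*(-15) = -7401 - 1*6480 = -7401 - 6480 = -13881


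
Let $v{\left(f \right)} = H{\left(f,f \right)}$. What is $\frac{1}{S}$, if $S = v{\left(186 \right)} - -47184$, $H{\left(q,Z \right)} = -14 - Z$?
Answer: $\frac{1}{46984} \approx 2.1284 \cdot 10^{-5}$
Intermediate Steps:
$v{\left(f \right)} = -14 - f$
$S = 46984$ ($S = \left(-14 - 186\right) - -47184 = \left(-14 - 186\right) + 47184 = -200 + 47184 = 46984$)
$\frac{1}{S} = \frac{1}{46984}$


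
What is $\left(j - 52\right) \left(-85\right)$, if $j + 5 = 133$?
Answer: $-6460$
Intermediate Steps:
$j = 128$ ($j = -5 + 133 = 128$)
$\left(j - 52\right) \left(-85\right) = \left(128 - 52\right) \left(-85\right) = 76 \left(-85\right) = -6460$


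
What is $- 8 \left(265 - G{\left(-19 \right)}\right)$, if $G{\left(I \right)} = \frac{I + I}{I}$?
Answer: $-2104$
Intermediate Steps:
$G{\left(I \right)} = 2$ ($G{\left(I \right)} = \frac{2 I}{I} = 2$)
$- 8 \left(265 - G{\left(-19 \right)}\right) = - 8 \left(265 - 2\right) = \left(-8\right) 263 = -2104$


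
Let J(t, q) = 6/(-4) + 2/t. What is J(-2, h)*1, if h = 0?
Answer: -5/2 ≈ -2.5000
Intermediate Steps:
J(t, q) = -3/2 + 2/t (J(t, q) = 6*(-¼) + 2/t = -3/2 + 2/t)
J(-2, h)*1 = (-3/2 + 2/(-2))*1 = (-3/2 + 2*(-½))*1 = (-3/2 - 1)*1 = -5/2*1 = -5/2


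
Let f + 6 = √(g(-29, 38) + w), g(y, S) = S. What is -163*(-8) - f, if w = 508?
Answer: 1310 - √546 ≈ 1286.6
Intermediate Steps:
f = -6 + √546 (f = -6 + √(38 + 508) = -6 + √546 ≈ 17.367)
-163*(-8) - f = -163*(-8) - (-6 + √546) = 1304 + (6 - √546) = 1310 - √546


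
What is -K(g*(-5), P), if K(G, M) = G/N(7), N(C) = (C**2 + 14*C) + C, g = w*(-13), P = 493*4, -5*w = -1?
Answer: -13/154 ≈ -0.084416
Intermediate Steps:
w = 1/5 (w = -1/5*(-1) = 1/5 ≈ 0.20000)
P = 1972
g = -13/5 (g = (1/5)*(-13) = -13/5 ≈ -2.6000)
N(C) = C**2 + 15*C
K(G, M) = G/154 (K(G, M) = G/((7*(15 + 7))) = G/((7*22)) = G/154)
-K(g*(-5), P) = -(-13/5*(-5))/154 = -13/154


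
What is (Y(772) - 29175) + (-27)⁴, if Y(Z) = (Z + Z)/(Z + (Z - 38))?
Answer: 378207070/753 ≈ 5.0227e+5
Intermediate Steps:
Y(Z) = 2*Z/(-38 + 2*Z) (Y(Z) = (2*Z)/(Z + (-38 + Z)) = (2*Z)/(-38 + 2*Z) = 2*Z/(-38 + 2*Z))
(Y(772) - 29175) + (-27)⁴ = (772/(-19 + 772) - 29175) + (-27)⁴ = (772/753 - 29175) + 531441 = -21968003/753 + 531441 = 378207070/753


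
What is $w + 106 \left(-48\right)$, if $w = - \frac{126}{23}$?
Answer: $- \frac{117150}{23} \approx -5093.5$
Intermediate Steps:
$w = - \frac{126}{23}$ ($w = \left(-126\right) \frac{1}{23} = - \frac{126}{23} \approx -5.4783$)
$w + 106 \left(-48\right) = - \frac{126}{23} + 106 \left(-48\right) = - \frac{126}{23} - 5088 = - \frac{117150}{23}$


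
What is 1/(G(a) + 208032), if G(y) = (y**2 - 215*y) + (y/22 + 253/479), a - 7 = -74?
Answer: 10538/2391319661 ≈ 4.4068e-6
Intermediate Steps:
a = -67 (a = 7 - 74 = -67)
G(y) = 253/479 + y**2 - 4729*y/22 (G(y) = (y**2 - 215*y) + (y*(1/22) + 253*(1/479)) = (y**2 - 215*y) + (y/22 + 253/479) = (y**2 - 215*y) + (253/479 + y/22) = 253/479 + y**2 - 4729*y/22)
1/(G(a) + 208032) = 1/((253/479 + (-67)**2 - 4729/22*(-67)) + 208032) = 1/((253/479 + 4489 + 316843/22) + 208032) = 1/(199078445/10538 + 208032) = 1/(2391319661/10538) = 10538/2391319661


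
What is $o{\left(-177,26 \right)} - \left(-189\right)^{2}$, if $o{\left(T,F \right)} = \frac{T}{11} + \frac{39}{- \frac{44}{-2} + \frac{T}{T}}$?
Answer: $- \frac{9041055}{253} \approx -35735.0$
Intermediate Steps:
$o{\left(T,F \right)} = \frac{39}{23} + \frac{T}{11}$ ($o{\left(T,F \right)} = T \frac{1}{11} + \frac{39}{\left(-44\right) \left(- \frac{1}{2}\right) + 1} = \frac{T}{11} + \frac{39}{22 + 1} = \frac{T}{11} + \frac{39}{23} = \frac{39}{23} + \frac{T}{11}$)
$o{\left(-177,26 \right)} - \left(-189\right)^{2} = \left(\frac{39}{23} + \frac{1}{11} \left(-177\right)\right) - \left(-189\right)^{2} = \left(\frac{39}{23} - \frac{177}{11}\right) - 35721 = - \frac{3642}{253} - 35721 = - \frac{9041055}{253}$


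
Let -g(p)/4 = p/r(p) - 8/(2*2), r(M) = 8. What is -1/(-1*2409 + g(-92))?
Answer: 1/2355 ≈ 0.00042463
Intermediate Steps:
g(p) = 8 - p/2 (g(p) = -4*(p/8 - 8/(2*2)) = -4*(p*(⅛) - 8/4) = -4*(p/8 - 8*¼) = -4*(p/8 - 2) = -4*(-2 + p/8) = 8 - p/2)
-1/(-1*2409 + g(-92)) = -1/(-1*2409 + (8 - ½*(-92))) = -1/(-2409 + (8 + 46)) = -1/(-2409 + 54) = -1/(-2355) = -1*(-1/2355) = 1/2355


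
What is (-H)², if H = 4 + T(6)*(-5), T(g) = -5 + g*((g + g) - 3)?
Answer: 58081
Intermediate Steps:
T(g) = -5 + g*(-3 + 2*g) (T(g) = -5 + g*(2*g - 3) = -5 + g*(-3 + 2*g))
H = -241 (H = 4 + (-5 - 3*6 + 2*6²)*(-5) = 4 + (-5 - 18 + 2*36)*(-5) = 4 + (-5 - 18 + 72)*(-5) = 4 + 49*(-5) = 4 - 245 = -241)
(-H)² = (-1*(-241))² = 241² = 58081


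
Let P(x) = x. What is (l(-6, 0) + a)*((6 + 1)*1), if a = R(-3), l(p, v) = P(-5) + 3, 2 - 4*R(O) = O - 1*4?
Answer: 7/4 ≈ 1.7500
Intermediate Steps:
R(O) = 3/2 - O/4 (R(O) = ½ - (O - 1*4)/4 = ½ - (O - 4)/4 = ½ - (-4 + O)/4 = ½ + (1 - O/4) = 3/2 - O/4)
l(p, v) = -2 (l(p, v) = -5 + 3 = -2)
a = 9/4 (a = 3/2 - ¼*(-3) = 3/2 + ¾ = 9/4 ≈ 2.2500)
(l(-6, 0) + a)*((6 + 1)*1) = (-2 + 9/4)*((6 + 1)*1) = (7*1)/4 = (¼)*7 = 7/4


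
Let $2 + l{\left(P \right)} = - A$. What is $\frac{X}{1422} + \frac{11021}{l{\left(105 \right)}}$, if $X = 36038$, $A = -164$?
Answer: $\frac{1195001}{12798} \approx 93.374$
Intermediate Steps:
$l{\left(P \right)} = 162$ ($l{\left(P \right)} = -2 - -164 = -2 + 164 = 162$)
$\frac{X}{1422} + \frac{11021}{l{\left(105 \right)}} = \frac{36038}{1422} + \frac{11021}{162} = 36038 \cdot \frac{1}{1422} + 11021 \cdot \frac{1}{162} = \frac{18019}{711} + \frac{11021}{162} = \frac{1195001}{12798}$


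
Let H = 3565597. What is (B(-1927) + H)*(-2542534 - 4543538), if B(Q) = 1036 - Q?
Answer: -25287073096320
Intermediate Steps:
(B(-1927) + H)*(-2542534 - 4543538) = ((1036 - 1*(-1927)) + 3565597)*(-2542534 - 4543538) = ((1036 + 1927) + 3565597)*(-7086072) = (2963 + 3565597)*(-7086072) = 3568560*(-7086072) = -25287073096320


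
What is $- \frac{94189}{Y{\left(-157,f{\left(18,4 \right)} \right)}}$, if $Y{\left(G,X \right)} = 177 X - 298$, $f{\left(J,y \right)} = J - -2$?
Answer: $- \frac{94189}{3242} \approx -29.053$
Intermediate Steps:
$f{\left(J,y \right)} = 2 + J$ ($f{\left(J,y \right)} = J + 2 = 2 + J$)
$Y{\left(G,X \right)} = -298 + 177 X$
$- \frac{94189}{Y{\left(-157,f{\left(18,4 \right)} \right)}} = - \frac{94189}{-298 + 177 \left(2 + 18\right)} = - \frac{94189}{-298 + 177 \cdot 20} = - \frac{94189}{-298 + 3540} = - \frac{94189}{3242}$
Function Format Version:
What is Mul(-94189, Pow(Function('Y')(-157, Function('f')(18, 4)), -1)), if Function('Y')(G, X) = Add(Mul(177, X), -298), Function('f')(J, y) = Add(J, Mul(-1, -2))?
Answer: Rational(-94189, 3242) ≈ -29.053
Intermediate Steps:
Function('f')(J, y) = Add(2, J) (Function('f')(J, y) = Add(J, 2) = Add(2, J))
Function('Y')(G, X) = Add(-298, Mul(177, X))
Mul(-94189, Pow(Function('Y')(-157, Function('f')(18, 4)), -1)) = Mul(-94189, Pow(Add(-298, Mul(177, Add(2, 18))), -1)) = Mul(-94189, Pow(Add(-298, Mul(177, 20)), -1)) = Mul(-94189, Pow(Add(-298, 3540), -1)) = Mul(-94189, Pow(3242, -1)) = Mul(-94189, Rational(1, 3242)) = Rational(-94189, 3242)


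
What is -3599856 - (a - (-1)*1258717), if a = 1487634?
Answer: -6346207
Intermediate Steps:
-3599856 - (a - (-1)*1258717) = -3599856 - (1487634 - (-1)*1258717) = -3599856 - (1487634 - 1*(-1258717)) = -3599856 - (1487634 + 1258717) = -3599856 - 1*2746351 = -3599856 - 2746351 = -6346207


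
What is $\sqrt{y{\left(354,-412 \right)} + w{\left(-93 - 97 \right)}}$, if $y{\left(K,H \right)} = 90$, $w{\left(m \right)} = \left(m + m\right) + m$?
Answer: $4 i \sqrt{30} \approx 21.909 i$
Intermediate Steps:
$w{\left(m \right)} = 3 m$ ($w{\left(m \right)} = 2 m + m = 3 m$)
$\sqrt{y{\left(354,-412 \right)} + w{\left(-93 - 97 \right)}} = \sqrt{90 + 3 \left(-93 - 97\right)} = \sqrt{90 + 3 \left(-190\right)} = \sqrt{90 - 570} = \sqrt{-480} = 4 i \sqrt{30}$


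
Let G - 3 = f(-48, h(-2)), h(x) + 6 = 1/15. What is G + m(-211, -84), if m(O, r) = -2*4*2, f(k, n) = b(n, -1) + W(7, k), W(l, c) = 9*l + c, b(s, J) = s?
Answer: -59/15 ≈ -3.9333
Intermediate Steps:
W(l, c) = c + 9*l
h(x) = -89/15 (h(x) = -6 + 1/15 = -89/15)
f(k, n) = 63 + k + n (f(k, n) = n + (k + 9*7) = n + (k + 63) = n + (63 + k) = 63 + k + n)
m(O, r) = -16 (m(O, r) = -8*2 = -16)
G = 181/15 (G = 3 + (63 - 48 - 89/15) = 3 + 136/15 = 181/15 ≈ 12.067)
G + m(-211, -84) = 181/15 - 16 = -59/15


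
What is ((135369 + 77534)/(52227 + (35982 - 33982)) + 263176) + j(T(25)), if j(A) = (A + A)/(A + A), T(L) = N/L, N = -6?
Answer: 14271512082/54227 ≈ 2.6318e+5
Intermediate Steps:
T(L) = -6/L
j(A) = 1 (j(A) = (2*A)/((2*A)) = (2*A)*(1/(2*A)) = 1)
((135369 + 77534)/(52227 + (35982 - 33982)) + 263176) + j(T(25)) = ((135369 + 77534)/(52227 + (35982 - 33982)) + 263176) + 1 = (212903/(52227 + 2000) + 263176) + 1 = (212903/54227 + 263176) + 1 = 14271457855/54227 + 1 = 14271512082/54227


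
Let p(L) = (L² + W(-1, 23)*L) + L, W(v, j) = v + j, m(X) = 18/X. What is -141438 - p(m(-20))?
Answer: -14141811/100 ≈ -1.4142e+5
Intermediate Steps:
W(v, j) = j + v
p(L) = L² + 23*L (p(L) = (L² + (23 - 1)*L) + L = (L² + 22*L) + L = L² + 23*L)
-141438 - p(m(-20)) = -141438 - 18/(-20)*(23 + 18/(-20)) = -141438 - 18*(-1/20)*(23 + 18*(-1/20)) = -141438 - (-9)*(23 - 9/10)/10 = -141438 - (-9)*221/(10*10) = -141438 - 1*(-1989/100) = -141438 + 1989/100 = -14141811/100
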